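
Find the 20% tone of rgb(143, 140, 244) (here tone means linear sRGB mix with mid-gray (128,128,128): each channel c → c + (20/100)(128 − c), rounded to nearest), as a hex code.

Per channel, c → c + 0.2(128 − c):
  R: 143 + 0.2×(128−143) = 143 − 3 = 140 → 140
  G: 140 + 0.2×(128−140) = 140 − 2.4 = 137.6 → 138
  B: 244 + 0.2×(128−244) = 244 − 23.2 = 220.8 → 221
rgb(140, 138, 221) = #8c8add.

#8c8add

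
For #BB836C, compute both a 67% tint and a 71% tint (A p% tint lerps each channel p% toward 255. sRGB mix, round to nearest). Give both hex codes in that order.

#E9D6CE, #EBDBD4

#BB836C is rgb(187, 131, 108).
67% tint:
  R: 187 + 0.67×(255−187) = 187 + 45.56 = 232.56 → 233
  G: 131 + 83.08 = 214.08 → 214
  B: 108 + 0.67×(255−108) = 108 + 98.49 = 206.49 → 206
  → #E9D6CE
71% tint:
  R: 187 + 48.28 = 235.28 → 235
  G: 131 + 88.04 = 219.04 → 219
  B: 108 + 104.37 = 212.37 → 212
  → #EBDBD4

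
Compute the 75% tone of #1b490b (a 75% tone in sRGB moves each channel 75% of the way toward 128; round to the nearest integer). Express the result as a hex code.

#677263

#1b490b is rgb(27, 73, 11).
A 75% tone moves each channel 75% toward 128:
  R: 27 + 75.75 = 102.75 → 103
  G: 73 + 0.75×(128−73) = 73 + 41.25 = 114.25 → 114
  B: 11 + 0.75×(128−11) = 11 + 87.75 = 98.75 → 99
rgb(103, 114, 99) = #677263.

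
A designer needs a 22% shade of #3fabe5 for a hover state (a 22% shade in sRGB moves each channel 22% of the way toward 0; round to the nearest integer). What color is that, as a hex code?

#3185b3

#3fabe5 is rgb(63, 171, 229).
Per channel, c → c + 0.22(0 − c):
  R: 63 + 0.22×(0−63) = 63 − 13.86 = 49.14 → 49
  G: 171 + 0.22×(0−171) = 171 − 37.62 = 133.38 → 133
  B: 229 + 0.22×(0−229) = 229 − 50.38 = 178.62 → 179
rgb(49, 133, 179) = #3185b3.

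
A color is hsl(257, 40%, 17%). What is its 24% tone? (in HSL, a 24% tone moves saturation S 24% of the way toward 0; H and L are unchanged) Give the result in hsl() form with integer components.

hsl(257, 30%, 17%)

S moves 24% from 40 toward 0: 40 − 9.6 = 30.4 → 30.
H and L are unchanged.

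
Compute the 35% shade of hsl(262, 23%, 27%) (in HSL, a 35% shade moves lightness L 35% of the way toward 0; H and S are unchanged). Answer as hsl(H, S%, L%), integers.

L moves 35% from 27 toward 0: 27 − 9.45 = 17.55 → 18.
H and S are unchanged.

hsl(262, 23%, 18%)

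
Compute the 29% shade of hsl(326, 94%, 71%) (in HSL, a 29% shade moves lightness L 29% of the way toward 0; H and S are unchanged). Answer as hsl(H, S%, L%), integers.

L moves 29% from 71 toward 0: 71 − 20.59 = 50.41 → 50.
H and S are unchanged.

hsl(326, 94%, 50%)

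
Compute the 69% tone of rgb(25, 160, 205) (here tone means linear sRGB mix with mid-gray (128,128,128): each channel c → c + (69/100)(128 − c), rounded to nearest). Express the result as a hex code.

A 69% tone moves each channel 69% toward 128:
  R: 25 + 71.07 = 96.07 → 96
  G: 160 + 0.69×(128−160) = 160 − 22.08 = 137.92 → 138
  B: 205 + 0.69×(128−205) = 205 − 53.13 = 151.87 → 152
rgb(96, 138, 152) = #608A98.

#608A98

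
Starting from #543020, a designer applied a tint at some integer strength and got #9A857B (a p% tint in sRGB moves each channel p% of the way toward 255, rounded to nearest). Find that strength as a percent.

41%

#543020 is rgb(84, 48, 32); #9A857B is rgb(154, 133, 123).
On the B channel (widest range): 123 ≈ 32 + (p/100)(255 − 32), so p ≈ 100×(123 − 32)/(255 − 32) = 9100/223 = 40.81.
p = 41 reproduces all three channels after rounding.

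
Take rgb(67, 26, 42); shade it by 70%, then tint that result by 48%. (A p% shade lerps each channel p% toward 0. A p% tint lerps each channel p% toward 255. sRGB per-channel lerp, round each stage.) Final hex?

#857f81

Per channel, c → c + 0.7(0 − c):
  R: 67 − 46.9 = 20.1 → 20
  G: 26 + 0.7×(0−26) = 26 − 18.2 = 7.8 → 8
  B: 42 + 0.7×(0−42) = 42 − 29.4 = 12.6 → 13
After the shade: rgb(20, 8, 13) = #14080d.
A 48% tint moves each channel 48% toward 255:
  R: 20 + 112.8 = 132.8 → 133
  G: 8 + 118.56 = 126.56 → 127
  B: 13 + 0.48×(255−13) = 13 + 116.16 = 129.16 → 129
rgb(133, 127, 129) = #857f81.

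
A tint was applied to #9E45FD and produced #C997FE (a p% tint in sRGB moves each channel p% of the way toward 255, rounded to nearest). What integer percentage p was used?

44%

#9E45FD is rgb(158, 69, 253); #C997FE is rgb(201, 151, 254).
On the G channel (widest range): 151 ≈ 69 + (p/100)(255 − 69), so p ≈ 100×(151 − 69)/(255 − 69) = 8200/186 = 44.09.
p = 44 reproduces all three channels after rounding.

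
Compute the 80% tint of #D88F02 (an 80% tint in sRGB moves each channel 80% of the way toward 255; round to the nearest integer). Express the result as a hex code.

#D88F02 is rgb(216, 143, 2).
Per channel, c → c + 0.8(255 − c):
  R: 216 + 0.8×(255−216) = 216 + 31.2 = 247.2 → 247
  G: 143 + 0.8×(255−143) = 143 + 89.6 = 232.6 → 233
  B: 2 + 0.8×(255−2) = 2 + 202.4 = 204.4 → 204
rgb(247, 233, 204) = #F7E9CC.

#F7E9CC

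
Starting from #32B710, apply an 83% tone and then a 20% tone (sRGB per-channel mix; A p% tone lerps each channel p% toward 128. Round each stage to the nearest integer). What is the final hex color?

#32B710 is rgb(50, 183, 16).
An 83% tone moves each channel 83% toward 128:
  R: 50 + 0.83×(128−50) = 50 + 64.74 = 114.74 → 115
  G: 183 + 0.83×(128−183) = 183 − 45.65 = 137.35 → 137
  B: 16 + 0.83×(128−16) = 16 + 92.96 = 108.96 → 109
After the tone: rgb(115, 137, 109) = #73896D.
A 20% tone moves each channel 20% toward 128:
  R: 115 + 0.2×(128−115) = 115 + 2.6 = 117.6 → 118
  G: 137 + 0.2×(128−137) = 137 − 1.8 = 135.2 → 135
  B: 109 + 0.2×(128−109) = 109 + 3.8 = 112.8 → 113
rgb(118, 135, 113) = #768771.

#768771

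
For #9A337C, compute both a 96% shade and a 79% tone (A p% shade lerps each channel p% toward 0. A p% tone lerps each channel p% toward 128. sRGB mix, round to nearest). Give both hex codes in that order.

#9A337C is rgb(154, 51, 124).
96% shade:
  R: 154 + 0.96×(0−154) = 154 − 147.84 = 6.16 → 6
  G: 51 − 48.96 = 2.04 → 2
  B: 124 + 0.96×(0−124) = 124 − 119.04 = 4.96 → 5
  → #060205
79% tone:
  R: 154 + 0.79×(128−154) = 154 − 20.54 = 133.46 → 133
  G: 51 + 60.83 = 111.83 → 112
  B: 124 + 0.79×(128−124) = 124 + 3.16 = 127.16 → 127
  → #85707F

#060205, #85707F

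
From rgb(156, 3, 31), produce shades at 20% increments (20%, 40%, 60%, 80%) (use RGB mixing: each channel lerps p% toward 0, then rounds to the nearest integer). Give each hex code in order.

#7d0219, #5e0213, #3e010c, #1f0106

20%: (156 − 31.2 = 124.8→125, 3 − 0.6 = 2.4→2, 31 − 6.2 = 24.8→25) → #7d0219
40%: (156 − 62.4 = 93.6→94, 3 − 1.2 = 1.8→2, 31 − 12.4 = 18.6→19) → #5e0213
60%: (156 − 93.6 = 62.4→62, 3 − 1.8 = 1.2→1, 31 − 18.6 = 12.4→12) → #3e010c
80%: (156 − 124.8 = 31.2→31, 3 − 2.4 = 0.6→1, 31 − 24.8 = 6.2→6) → #1f0106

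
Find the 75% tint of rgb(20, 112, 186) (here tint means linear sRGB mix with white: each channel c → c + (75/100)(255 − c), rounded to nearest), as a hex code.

Per channel, c → c + 0.75(255 − c):
  R: 20 + 0.75×(255−20) = 20 + 176.25 = 196.25 → 196
  G: 112 + 107.25 = 219.25 → 219
  B: 186 + 0.75×(255−186) = 186 + 51.75 = 237.75 → 238
rgb(196, 219, 238) = #C4DBEE.

#C4DBEE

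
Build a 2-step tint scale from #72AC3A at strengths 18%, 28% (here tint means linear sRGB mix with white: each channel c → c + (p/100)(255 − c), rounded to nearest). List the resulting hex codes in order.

#8BBB5D, #99C371

#72AC3A is rgb(114, 172, 58).
18%: (114 + 25.38 = 139.38→139, 172 + 14.94 = 186.94→187, 58 + 35.46 = 93.46→93) → #8BBB5D
28%: (114 + 39.48 = 153.48→153, 172 + 23.24 = 195.24→195, 58 + 55.16 = 113.16→113) → #99C371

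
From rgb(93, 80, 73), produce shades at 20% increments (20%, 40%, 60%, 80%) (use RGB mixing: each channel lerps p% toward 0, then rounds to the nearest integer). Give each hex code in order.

#4a403a, #38302c, #25201d, #13100f

20%: (93 − 18.6 = 74.4→74, 80 − 16 = 64→64, 73 − 14.6 = 58.4→58) → #4a403a
40%: (93 − 37.2 = 55.8→56, 80 − 32 = 48→48, 73 − 29.2 = 43.8→44) → #38302c
60%: (93 − 55.8 = 37.2→37, 80 − 48 = 32→32, 73 − 43.8 = 29.2→29) → #25201d
80%: (93 − 74.4 = 18.6→19, 80 − 64 = 16→16, 73 − 58.4 = 14.6→15) → #13100f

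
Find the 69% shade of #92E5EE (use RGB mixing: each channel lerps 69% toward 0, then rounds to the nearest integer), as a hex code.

#92E5EE is rgb(146, 229, 238).
Per channel, c → c + 0.69(0 − c):
  R: 146 + 0.69×(0−146) = 146 − 100.74 = 45.26 → 45
  G: 229 − 158.01 = 70.99 → 71
  B: 238 + 0.69×(0−238) = 238 − 164.22 = 73.78 → 74
rgb(45, 71, 74) = #2D474A.

#2D474A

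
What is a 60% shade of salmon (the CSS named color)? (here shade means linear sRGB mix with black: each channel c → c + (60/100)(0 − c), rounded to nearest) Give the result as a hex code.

#64332E

CSS salmon is rgb(250, 128, 114).
A 60% shade moves each channel 60% toward 0:
  R: 250 + 0.6×(0−250) = 250 − 150 = 100 → 100
  G: 128 − 76.8 = 51.2 → 51
  B: 114 − 68.4 = 45.6 → 46
rgb(100, 51, 46) = #64332E.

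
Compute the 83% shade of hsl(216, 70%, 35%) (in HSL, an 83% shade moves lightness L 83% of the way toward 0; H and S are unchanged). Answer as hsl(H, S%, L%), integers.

hsl(216, 70%, 6%)

L moves 83% from 35 toward 0: 35 − 29.05 = 5.95 → 6.
H and S are unchanged.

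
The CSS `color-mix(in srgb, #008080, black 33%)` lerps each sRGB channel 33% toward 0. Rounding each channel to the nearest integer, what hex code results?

#005656

#008080 is rgb(0, 128, 128).
A 33% shade moves each channel 33% toward 0:
  R: 0 + 0.33×(0−0) = 0 + 0 = 0 → 0
  G: 128 − 42.24 = 85.76 → 86
  B: 128 + 0.33×(0−128) = 128 − 42.24 = 85.76 → 86
rgb(0, 86, 86) = #005656.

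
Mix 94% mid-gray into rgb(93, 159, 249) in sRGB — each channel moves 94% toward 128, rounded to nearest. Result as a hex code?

Lerp each channel 94% toward 128:
  R: 93 + 0.94×(128−93) = 93 + 32.9 = 125.9 → 126
  G: 159 + 0.94×(128−159) = 159 − 29.14 = 129.86 → 130
  B: 249 − 113.74 = 135.26 → 135
rgb(126, 130, 135) = #7E8287.

#7E8287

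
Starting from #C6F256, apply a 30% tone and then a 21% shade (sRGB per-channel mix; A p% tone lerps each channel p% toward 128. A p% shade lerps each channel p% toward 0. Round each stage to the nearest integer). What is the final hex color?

#C6F256 is rgb(198, 242, 86).
Lerp each channel 30% toward 128:
  R: 198 + 0.3×(128−198) = 198 − 21 = 177 → 177
  G: 242 + 0.3×(128−242) = 242 − 34.2 = 207.8 → 208
  B: 86 + 0.3×(128−86) = 86 + 12.6 = 98.6 → 99
After the tone: rgb(177, 208, 99) = #B1D063.
Lerp each channel 21% toward 0:
  R: 177 + 0.21×(0−177) = 177 − 37.17 = 139.83 → 140
  G: 208 + 0.21×(0−208) = 208 − 43.68 = 164.32 → 164
  B: 99 − 20.79 = 78.21 → 78
rgb(140, 164, 78) = #8CA44E.

#8CA44E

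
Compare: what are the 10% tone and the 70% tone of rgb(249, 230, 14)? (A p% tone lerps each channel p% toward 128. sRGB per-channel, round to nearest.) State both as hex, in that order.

#EDDC19, #A49F5E

10% tone:
  R: 249 − 12.1 = 236.9 → 237
  G: 230 − 10.2 = 219.8 → 220
  B: 14 + 0.1×(128−14) = 14 + 11.4 = 25.4 → 25
  → #EDDC19
70% tone:
  R: 249 + 0.7×(128−249) = 249 − 84.7 = 164.3 → 164
  G: 230 − 71.4 = 158.6 → 159
  B: 14 + 0.7×(128−14) = 14 + 79.8 = 93.8 → 94
  → #A49F5E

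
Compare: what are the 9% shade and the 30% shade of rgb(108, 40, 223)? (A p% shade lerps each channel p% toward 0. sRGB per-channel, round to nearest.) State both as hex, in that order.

#6224CB, #4C1C9C

9% shade:
  R: 108 − 9.72 = 98.28 → 98
  G: 40 + 0.09×(0−40) = 40 − 3.6 = 36.4 → 36
  B: 223 − 20.07 = 202.93 → 203
  → #6224CB
30% shade:
  R: 108 − 32.4 = 75.6 → 76
  G: 40 + 0.3×(0−40) = 40 − 12 = 28 → 28
  B: 223 − 66.9 = 156.1 → 156
  → #4C1C9C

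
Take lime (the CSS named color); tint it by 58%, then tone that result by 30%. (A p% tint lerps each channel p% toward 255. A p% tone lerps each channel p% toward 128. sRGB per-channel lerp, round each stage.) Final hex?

#8ED98E

CSS lime is rgb(0, 255, 0).
A 58% tint moves each channel 58% toward 255:
  R: 0 + 147.9 = 147.9 → 148
  G: 255 + 0.58×(255−255) = 255 + 0 = 255 → 255
  B: 0 + 0.58×(255−0) = 0 + 147.9 = 147.9 → 148
After the tint: rgb(148, 255, 148) = #94FF94.
A 30% tone moves each channel 30% toward 128:
  R: 148 + 0.3×(128−148) = 148 − 6 = 142 → 142
  G: 255 − 38.1 = 216.9 → 217
  B: 148 + 0.3×(128−148) = 148 − 6 = 142 → 142
rgb(142, 217, 142) = #8ED98E.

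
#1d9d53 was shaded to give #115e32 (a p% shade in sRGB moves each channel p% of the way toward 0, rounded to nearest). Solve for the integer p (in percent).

#1d9d53 is rgb(29, 157, 83); #115e32 is rgb(17, 94, 50).
On the G channel (widest range): 94 ≈ 157 + (p/100)(0 − 157), so p ≈ 100×(94 − 157)/(0 − 157) = -6300/-157 = 40.13.
p = 40 reproduces all three channels after rounding.

40%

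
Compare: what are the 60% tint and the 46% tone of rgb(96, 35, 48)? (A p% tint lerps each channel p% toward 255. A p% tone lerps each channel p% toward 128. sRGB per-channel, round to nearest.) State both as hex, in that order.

60% tint:
  R: 96 + 0.6×(255−96) = 96 + 95.4 = 191.4 → 191
  G: 35 + 132 = 167 → 167
  B: 48 + 124.2 = 172.2 → 172
  → #BFA7AC
46% tone:
  R: 96 + 14.72 = 110.72 → 111
  G: 35 + 0.46×(128−35) = 35 + 42.78 = 77.78 → 78
  B: 48 + 0.46×(128−48) = 48 + 36.8 = 84.8 → 85
  → #6F4E55

#BFA7AC, #6F4E55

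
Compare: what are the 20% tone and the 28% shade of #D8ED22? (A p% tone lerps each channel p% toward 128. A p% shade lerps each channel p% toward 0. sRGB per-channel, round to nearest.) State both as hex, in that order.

#C6D735, #9CAB18

#D8ED22 is rgb(216, 237, 34).
20% tone:
  R: 216 + 0.2×(128−216) = 216 − 17.6 = 198.4 → 198
  G: 237 − 21.8 = 215.2 → 215
  B: 34 + 0.2×(128−34) = 34 + 18.8 = 52.8 → 53
  → #C6D735
28% shade:
  R: 216 + 0.28×(0−216) = 216 − 60.48 = 155.52 → 156
  G: 237 + 0.28×(0−237) = 237 − 66.36 = 170.64 → 171
  B: 34 − 9.52 = 24.48 → 24
  → #9CAB18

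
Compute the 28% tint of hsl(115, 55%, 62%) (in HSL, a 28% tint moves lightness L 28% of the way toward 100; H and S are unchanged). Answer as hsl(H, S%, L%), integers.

hsl(115, 55%, 73%)

L moves 28% from 62 toward 100: 62 + 10.64 = 72.64 → 73.
H and S are unchanged.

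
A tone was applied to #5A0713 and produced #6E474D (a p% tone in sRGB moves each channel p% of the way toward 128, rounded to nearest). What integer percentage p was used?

53%

#5A0713 is rgb(90, 7, 19); #6E474D is rgb(110, 71, 77).
On the G channel (widest range): 71 ≈ 7 + (p/100)(128 − 7), so p ≈ 100×(71 − 7)/(128 − 7) = 6400/121 = 52.89.
p = 53 reproduces all three channels after rounding.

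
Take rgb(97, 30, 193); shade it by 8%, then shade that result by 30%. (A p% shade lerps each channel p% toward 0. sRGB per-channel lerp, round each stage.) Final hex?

An 8% shade moves each channel 8% toward 0:
  R: 97 + 0.08×(0−97) = 97 − 7.76 = 89.24 → 89
  G: 30 + 0.08×(0−30) = 30 − 2.4 = 27.6 → 28
  B: 193 + 0.08×(0−193) = 193 − 15.44 = 177.56 → 178
After the shade: rgb(89, 28, 178) = #591cb2.
Lerp each channel 30% toward 0:
  R: 89 − 26.7 = 62.3 → 62
  G: 28 + 0.3×(0−28) = 28 − 8.4 = 19.6 → 20
  B: 178 − 53.4 = 124.6 → 125
rgb(62, 20, 125) = #3e147d.

#3e147d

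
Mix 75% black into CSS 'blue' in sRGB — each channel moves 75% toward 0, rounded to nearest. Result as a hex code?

CSS blue is rgb(0, 0, 255).
Lerp each channel 75% toward 0:
  R: 0 + 0.75×(0−0) = 0 + 0 = 0 → 0
  G: 0 + 0.75×(0−0) = 0 + 0 = 0 → 0
  B: 255 − 191.25 = 63.75 → 64
rgb(0, 0, 64) = #000040.

#000040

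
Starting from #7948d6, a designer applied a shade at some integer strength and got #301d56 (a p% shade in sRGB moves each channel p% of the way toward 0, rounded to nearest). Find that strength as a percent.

60%

#7948d6 is rgb(121, 72, 214); #301d56 is rgb(48, 29, 86).
On the B channel (widest range): 86 ≈ 214 + (p/100)(0 − 214), so p ≈ 100×(86 − 214)/(0 − 214) = -12800/-214 = 59.81.
p = 60 reproduces all three channels after rounding.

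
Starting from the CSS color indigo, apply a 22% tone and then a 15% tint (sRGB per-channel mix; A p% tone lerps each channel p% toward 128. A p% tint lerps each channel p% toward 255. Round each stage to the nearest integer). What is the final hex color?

CSS indigo is rgb(75, 0, 130).
A 22% tone moves each channel 22% toward 128:
  R: 75 + 0.22×(128−75) = 75 + 11.66 = 86.66 → 87
  G: 0 + 0.22×(128−0) = 0 + 28.16 = 28.16 → 28
  B: 130 − 0.44 = 129.56 → 130
After the tone: rgb(87, 28, 130) = #571C82.
Per channel, c → c + 0.15(255 − c):
  R: 87 + 25.2 = 112.2 → 112
  G: 28 + 0.15×(255−28) = 28 + 34.05 = 62.05 → 62
  B: 130 + 0.15×(255−130) = 130 + 18.75 = 148.75 → 149
rgb(112, 62, 149) = #703E95.

#703E95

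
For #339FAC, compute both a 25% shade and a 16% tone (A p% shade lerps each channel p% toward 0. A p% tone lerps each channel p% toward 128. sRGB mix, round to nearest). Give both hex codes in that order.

#339FAC is rgb(51, 159, 172).
25% shade:
  R: 51 − 12.75 = 38.25 → 38
  G: 159 + 0.25×(0−159) = 159 − 39.75 = 119.25 → 119
  B: 172 + 0.25×(0−172) = 172 − 43 = 129 → 129
  → #267781
16% tone:
  R: 51 + 12.32 = 63.32 → 63
  G: 159 + 0.16×(128−159) = 159 − 4.96 = 154.04 → 154
  B: 172 − 7.04 = 164.96 → 165
  → #3F9AA5

#267781, #3F9AA5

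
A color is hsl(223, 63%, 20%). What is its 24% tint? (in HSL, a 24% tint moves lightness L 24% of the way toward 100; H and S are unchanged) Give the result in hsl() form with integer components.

L moves 24% from 20 toward 100: 20 + 19.2 = 39.2 → 39.
H and S are unchanged.

hsl(223, 63%, 39%)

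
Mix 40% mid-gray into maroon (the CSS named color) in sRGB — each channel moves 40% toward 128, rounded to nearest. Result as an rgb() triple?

rgb(128, 51, 51)

CSS maroon is rgb(128, 0, 0).
A 40% tone moves each channel 40% toward 128:
  R: 128 + 0 = 128 → 128
  G: 0 + 0.4×(128−0) = 0 + 51.2 = 51.2 → 51
  B: 0 + 0.4×(128−0) = 0 + 51.2 = 51.2 → 51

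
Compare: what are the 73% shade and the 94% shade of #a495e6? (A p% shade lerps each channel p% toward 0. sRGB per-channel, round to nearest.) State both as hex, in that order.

#2c283e, #0a090e

#a495e6 is rgb(164, 149, 230).
73% shade:
  R: 164 − 119.72 = 44.28 → 44
  G: 149 + 0.73×(0−149) = 149 − 108.77 = 40.23 → 40
  B: 230 + 0.73×(0−230) = 230 − 167.9 = 62.1 → 62
  → #2c283e
94% shade:
  R: 164 − 154.16 = 9.84 → 10
  G: 149 − 140.06 = 8.94 → 9
  B: 230 − 216.2 = 13.8 → 14
  → #0a090e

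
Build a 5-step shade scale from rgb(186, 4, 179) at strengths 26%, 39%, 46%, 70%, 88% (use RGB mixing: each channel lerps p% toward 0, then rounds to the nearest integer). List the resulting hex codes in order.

#8A0384, #71026D, #640261, #380136, #160015

26%: (186 − 48.36 = 137.64→138, 4 − 1.04 = 2.96→3, 179 − 46.54 = 132.46→132) → #8A0384
39%: (186 − 72.54 = 113.46→113, 4 − 1.56 = 2.44→2, 179 − 69.81 = 109.19→109) → #71026D
46%: (186 − 85.56 = 100.44→100, 4 − 1.84 = 2.16→2, 179 − 82.34 = 96.66→97) → #640261
70%: (186 − 130.2 = 55.8→56, 4 − 2.8 = 1.2→1, 179 − 125.3 = 53.7→54) → #380136
88%: (186 − 163.68 = 22.32→22, 4 − 3.52 = 0.48→0, 179 − 157.52 = 21.48→21) → #160015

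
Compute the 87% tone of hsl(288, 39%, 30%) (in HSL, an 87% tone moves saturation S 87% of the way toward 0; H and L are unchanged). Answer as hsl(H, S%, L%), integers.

hsl(288, 5%, 30%)

S moves 87% from 39 toward 0: 39 − 33.93 = 5.07 → 5.
H and L are unchanged.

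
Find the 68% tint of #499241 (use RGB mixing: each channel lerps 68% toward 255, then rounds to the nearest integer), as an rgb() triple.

rgb(197, 220, 194)

#499241 is rgb(73, 146, 65).
Per channel, c → c + 0.68(255 − c):
  R: 73 + 0.68×(255−73) = 73 + 123.76 = 196.76 → 197
  G: 146 + 74.12 = 220.12 → 220
  B: 65 + 129.2 = 194.2 → 194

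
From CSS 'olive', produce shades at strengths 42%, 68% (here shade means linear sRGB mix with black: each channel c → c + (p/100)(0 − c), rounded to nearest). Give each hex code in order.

#4a4a00, #292900

CSS olive is rgb(128, 128, 0).
42%: (128 − 53.76 = 74.24→74, 128 − 53.76 = 74.24→74, 0→0) → #4a4a00
68%: (128 − 87.04 = 40.96→41, 128 − 87.04 = 40.96→41, 0→0) → #292900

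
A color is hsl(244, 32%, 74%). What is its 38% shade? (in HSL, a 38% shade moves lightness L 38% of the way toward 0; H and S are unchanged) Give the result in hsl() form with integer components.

L moves 38% from 74 toward 0: 74 − 28.12 = 45.88 → 46.
H and S are unchanged.

hsl(244, 32%, 46%)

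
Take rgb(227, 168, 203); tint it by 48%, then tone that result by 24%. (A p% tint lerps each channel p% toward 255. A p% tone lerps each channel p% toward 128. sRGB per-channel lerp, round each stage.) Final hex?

Per channel, c → c + 0.48(255 − c):
  R: 227 + 13.44 = 240.44 → 240
  G: 168 + 41.76 = 209.76 → 210
  B: 203 + 24.96 = 227.96 → 228
After the tint: rgb(240, 210, 228) = #F0D2E4.
Lerp each channel 24% toward 128:
  R: 240 + 0.24×(128−240) = 240 − 26.88 = 213.12 → 213
  G: 210 + 0.24×(128−210) = 210 − 19.68 = 190.32 → 190
  B: 228 − 24 = 204 → 204
rgb(213, 190, 204) = #D5BECC.

#D5BECC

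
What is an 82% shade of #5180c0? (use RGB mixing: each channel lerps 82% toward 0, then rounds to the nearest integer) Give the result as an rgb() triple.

rgb(15, 23, 35)

#5180c0 is rgb(81, 128, 192).
Per channel, c → c + 0.82(0 − c):
  R: 81 + 0.82×(0−81) = 81 − 66.42 = 14.58 → 15
  G: 128 + 0.82×(0−128) = 128 − 104.96 = 23.04 → 23
  B: 192 − 157.44 = 34.56 → 35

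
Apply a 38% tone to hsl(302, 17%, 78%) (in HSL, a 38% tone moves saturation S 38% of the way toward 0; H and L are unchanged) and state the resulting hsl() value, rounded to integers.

S moves 38% from 17 toward 0: 17 − 6.46 = 10.54 → 11.
H and L are unchanged.

hsl(302, 11%, 78%)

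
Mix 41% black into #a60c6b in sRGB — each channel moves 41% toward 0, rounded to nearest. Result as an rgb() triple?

#a60c6b is rgb(166, 12, 107).
A 41% shade moves each channel 41% toward 0:
  R: 166 + 0.41×(0−166) = 166 − 68.06 = 97.94 → 98
  G: 12 + 0.41×(0−12) = 12 − 4.92 = 7.08 → 7
  B: 107 + 0.41×(0−107) = 107 − 43.87 = 63.13 → 63

rgb(98, 7, 63)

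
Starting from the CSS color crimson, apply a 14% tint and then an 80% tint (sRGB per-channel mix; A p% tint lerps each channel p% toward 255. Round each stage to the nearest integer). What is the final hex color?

CSS crimson is rgb(220, 20, 60).
A 14% tint moves each channel 14% toward 255:
  R: 220 + 0.14×(255−220) = 220 + 4.9 = 224.9 → 225
  G: 20 + 0.14×(255−20) = 20 + 32.9 = 52.9 → 53
  B: 60 + 0.14×(255−60) = 60 + 27.3 = 87.3 → 87
After the tint: rgb(225, 53, 87) = #e13557.
Lerp each channel 80% toward 255:
  R: 225 + 0.8×(255−225) = 225 + 24 = 249 → 249
  G: 53 + 161.6 = 214.6 → 215
  B: 87 + 134.4 = 221.4 → 221
rgb(249, 215, 221) = #f9d7dd.

#f9d7dd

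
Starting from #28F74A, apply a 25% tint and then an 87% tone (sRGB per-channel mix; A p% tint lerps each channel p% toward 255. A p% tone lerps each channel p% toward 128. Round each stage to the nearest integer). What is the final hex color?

#7C907F

#28F74A is rgb(40, 247, 74).
A 25% tint moves each channel 25% toward 255:
  R: 40 + 0.25×(255−40) = 40 + 53.75 = 93.75 → 94
  G: 247 + 2 = 249 → 249
  B: 74 + 0.25×(255−74) = 74 + 45.25 = 119.25 → 119
After the tint: rgb(94, 249, 119) = #5EF977.
Per channel, c → c + 0.87(128 − c):
  R: 94 + 29.58 = 123.58 → 124
  G: 249 + 0.87×(128−249) = 249 − 105.27 = 143.73 → 144
  B: 119 + 0.87×(128−119) = 119 + 7.83 = 126.83 → 127
rgb(124, 144, 127) = #7C907F.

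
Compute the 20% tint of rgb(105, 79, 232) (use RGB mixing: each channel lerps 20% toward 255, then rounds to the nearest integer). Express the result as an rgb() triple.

Per channel, c → c + 0.2(255 − c):
  R: 105 + 0.2×(255−105) = 105 + 30 = 135 → 135
  G: 79 + 0.2×(255−79) = 79 + 35.2 = 114.2 → 114
  B: 232 + 0.2×(255−232) = 232 + 4.6 = 236.6 → 237

rgb(135, 114, 237)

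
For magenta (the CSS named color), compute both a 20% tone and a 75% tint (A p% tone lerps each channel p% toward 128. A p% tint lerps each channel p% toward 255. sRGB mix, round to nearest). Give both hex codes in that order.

#E61AE6, #FFBFFF

CSS magenta is rgb(255, 0, 255).
20% tone:
  R: 255 + 0.2×(128−255) = 255 − 25.4 = 229.6 → 230
  G: 0 + 0.2×(128−0) = 0 + 25.6 = 25.6 → 26
  B: 255 + 0.2×(128−255) = 255 − 25.4 = 229.6 → 230
  → #E61AE6
75% tint:
  R: 255 + 0.75×(255−255) = 255 + 0 = 255 → 255
  G: 0 + 0.75×(255−0) = 0 + 191.25 = 191.25 → 191
  B: 255 + 0 = 255 → 255
  → #FFBFFF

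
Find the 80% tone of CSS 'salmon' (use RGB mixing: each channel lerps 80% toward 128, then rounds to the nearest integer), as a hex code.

CSS salmon is rgb(250, 128, 114).
An 80% tone moves each channel 80% toward 128:
  R: 250 + 0.8×(128−250) = 250 − 97.6 = 152.4 → 152
  G: 128 + 0 = 128 → 128
  B: 114 + 0.8×(128−114) = 114 + 11.2 = 125.2 → 125
rgb(152, 128, 125) = #98807d.

#98807d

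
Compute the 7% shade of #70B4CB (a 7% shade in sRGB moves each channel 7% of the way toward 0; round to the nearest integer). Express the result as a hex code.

#68A7BD

#70B4CB is rgb(112, 180, 203).
Lerp each channel 7% toward 0:
  R: 112 + 0.07×(0−112) = 112 − 7.84 = 104.16 → 104
  G: 180 − 12.6 = 167.4 → 167
  B: 203 + 0.07×(0−203) = 203 − 14.21 = 188.79 → 189
rgb(104, 167, 189) = #68A7BD.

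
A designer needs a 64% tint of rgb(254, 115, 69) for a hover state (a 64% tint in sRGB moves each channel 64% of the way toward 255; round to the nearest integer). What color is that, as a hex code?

A 64% tint moves each channel 64% toward 255:
  R: 254 + 0.64×(255−254) = 254 + 0.64 = 254.64 → 255
  G: 115 + 0.64×(255−115) = 115 + 89.6 = 204.6 → 205
  B: 69 + 0.64×(255−69) = 69 + 119.04 = 188.04 → 188
rgb(255, 205, 188) = #FFCDBC.

#FFCDBC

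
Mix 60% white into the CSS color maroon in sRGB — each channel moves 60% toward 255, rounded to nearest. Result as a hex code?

#CC9999

CSS maroon is rgb(128, 0, 0).
Per channel, c → c + 0.6(255 − c):
  R: 128 + 76.2 = 204.2 → 204
  G: 0 + 153 = 153 → 153
  B: 0 + 153 = 153 → 153
rgb(204, 153, 153) = #CC9999.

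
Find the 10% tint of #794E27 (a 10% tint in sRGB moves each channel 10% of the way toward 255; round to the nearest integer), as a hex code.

#86603D

#794E27 is rgb(121, 78, 39).
Lerp each channel 10% toward 255:
  R: 121 + 0.1×(255−121) = 121 + 13.4 = 134.4 → 134
  G: 78 + 0.1×(255−78) = 78 + 17.7 = 95.7 → 96
  B: 39 + 0.1×(255−39) = 39 + 21.6 = 60.6 → 61
rgb(134, 96, 61) = #86603D.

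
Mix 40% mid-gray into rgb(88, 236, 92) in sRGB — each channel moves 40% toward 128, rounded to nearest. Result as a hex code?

#68C16A

Per channel, c → c + 0.4(128 − c):
  R: 88 + 16 = 104 → 104
  G: 236 + 0.4×(128−236) = 236 − 43.2 = 192.8 → 193
  B: 92 + 14.4 = 106.4 → 106
rgb(104, 193, 106) = #68C16A.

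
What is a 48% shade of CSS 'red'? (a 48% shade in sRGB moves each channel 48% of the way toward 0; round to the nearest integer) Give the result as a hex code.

#850000

CSS red is rgb(255, 0, 0).
Lerp each channel 48% toward 0:
  R: 255 + 0.48×(0−255) = 255 − 122.4 = 132.6 → 133
  G: 0 + 0 = 0 → 0
  B: 0 + 0 = 0 → 0
rgb(133, 0, 0) = #850000.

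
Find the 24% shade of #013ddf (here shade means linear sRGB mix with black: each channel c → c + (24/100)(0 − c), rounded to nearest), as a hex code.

#012ea9

#013ddf is rgb(1, 61, 223).
Lerp each channel 24% toward 0:
  R: 1 − 0.24 = 0.76 → 1
  G: 61 + 0.24×(0−61) = 61 − 14.64 = 46.36 → 46
  B: 223 + 0.24×(0−223) = 223 − 53.52 = 169.48 → 169
rgb(1, 46, 169) = #012ea9.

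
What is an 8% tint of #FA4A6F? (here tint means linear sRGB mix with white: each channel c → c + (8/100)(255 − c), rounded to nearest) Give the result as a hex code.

#FA587B

#FA4A6F is rgb(250, 74, 111).
Per channel, c → c + 0.08(255 − c):
  R: 250 + 0.4 = 250.4 → 250
  G: 74 + 0.08×(255−74) = 74 + 14.48 = 88.48 → 88
  B: 111 + 0.08×(255−111) = 111 + 11.52 = 122.52 → 123
rgb(250, 88, 123) = #FA587B.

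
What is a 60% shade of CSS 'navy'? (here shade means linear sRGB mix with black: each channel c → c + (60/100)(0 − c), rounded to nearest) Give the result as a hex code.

#000033

CSS navy is rgb(0, 0, 128).
Per channel, c → c + 0.6(0 − c):
  R: 0 + 0.6×(0−0) = 0 + 0 = 0 → 0
  G: 0 + 0.6×(0−0) = 0 + 0 = 0 → 0
  B: 128 + 0.6×(0−128) = 128 − 76.8 = 51.2 → 51
rgb(0, 0, 51) = #000033.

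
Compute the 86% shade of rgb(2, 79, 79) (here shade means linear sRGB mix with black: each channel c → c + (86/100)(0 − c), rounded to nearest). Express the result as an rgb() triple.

Lerp each channel 86% toward 0:
  R: 2 + 0.86×(0−2) = 2 − 1.72 = 0.28 → 0
  G: 79 − 67.94 = 11.06 → 11
  B: 79 + 0.86×(0−79) = 79 − 67.94 = 11.06 → 11

rgb(0, 11, 11)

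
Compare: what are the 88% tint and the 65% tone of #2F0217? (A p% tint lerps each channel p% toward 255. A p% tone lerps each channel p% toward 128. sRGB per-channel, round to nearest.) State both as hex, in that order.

#2F0217 is rgb(47, 2, 23).
88% tint:
  R: 47 + 183.04 = 230.04 → 230
  G: 2 + 0.88×(255−2) = 2 + 222.64 = 224.64 → 225
  B: 23 + 0.88×(255−23) = 23 + 204.16 = 227.16 → 227
  → #E6E1E3
65% tone:
  R: 47 + 52.65 = 99.65 → 100
  G: 2 + 0.65×(128−2) = 2 + 81.9 = 83.9 → 84
  B: 23 + 0.65×(128−23) = 23 + 68.25 = 91.25 → 91
  → #64545B

#E6E1E3, #64545B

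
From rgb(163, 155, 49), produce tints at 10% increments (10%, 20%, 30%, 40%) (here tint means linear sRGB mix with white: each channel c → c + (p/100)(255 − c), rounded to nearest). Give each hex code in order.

10%: (163 + 9.2 = 172.2→172, 155 + 10 = 165→165, 49 + 20.6 = 69.6→70) → #ACA546
20%: (163 + 18.4 = 181.4→181, 155 + 20 = 175→175, 49 + 41.2 = 90.2→90) → #B5AF5A
30%: (163 + 27.6 = 190.6→191, 155 + 30 = 185→185, 49 + 61.8 = 110.8→111) → #BFB96F
40%: (163 + 36.8 = 199.8→200, 155 + 40 = 195→195, 49 + 82.4 = 131.4→131) → #C8C383

#ACA546, #B5AF5A, #BFB96F, #C8C383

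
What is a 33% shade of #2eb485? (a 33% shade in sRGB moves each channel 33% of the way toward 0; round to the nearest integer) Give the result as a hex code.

#1f7959

#2eb485 is rgb(46, 180, 133).
A 33% shade moves each channel 33% toward 0:
  R: 46 + 0.33×(0−46) = 46 − 15.18 = 30.82 → 31
  G: 180 − 59.4 = 120.6 → 121
  B: 133 − 43.89 = 89.11 → 89
rgb(31, 121, 89) = #1f7959.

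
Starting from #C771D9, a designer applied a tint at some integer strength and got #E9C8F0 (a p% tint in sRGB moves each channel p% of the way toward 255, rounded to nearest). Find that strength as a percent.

61%

#C771D9 is rgb(199, 113, 217); #E9C8F0 is rgb(233, 200, 240).
On the G channel (widest range): 200 ≈ 113 + (p/100)(255 − 113), so p ≈ 100×(200 − 113)/(255 − 113) = 8700/142 = 61.27.
p = 61 reproduces all three channels after rounding.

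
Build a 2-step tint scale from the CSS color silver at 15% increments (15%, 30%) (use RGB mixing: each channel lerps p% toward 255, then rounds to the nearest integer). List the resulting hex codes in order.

CSS silver is rgb(192, 192, 192).
15%: (192 + 9.45 = 201.45→201, 192 + 9.45 = 201.45→201, 192 + 9.45 = 201.45→201) → #C9C9C9
30%: (192 + 18.9 = 210.9→211, 192 + 18.9 = 210.9→211, 192 + 18.9 = 210.9→211) → #D3D3D3

#C9C9C9, #D3D3D3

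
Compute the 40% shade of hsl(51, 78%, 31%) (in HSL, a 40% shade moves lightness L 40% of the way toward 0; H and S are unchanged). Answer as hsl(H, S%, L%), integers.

L moves 40% from 31 toward 0: 31 − 12.4 = 18.6 → 19.
H and S are unchanged.

hsl(51, 78%, 19%)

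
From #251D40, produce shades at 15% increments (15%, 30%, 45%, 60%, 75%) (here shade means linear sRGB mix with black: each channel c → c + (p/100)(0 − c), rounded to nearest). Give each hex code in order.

#1F1936, #1A142D, #141023, #0F0C1A, #090710

#251D40 is rgb(37, 29, 64).
15%: (37 − 5.55 = 31.45→31, 29 − 4.35 = 24.65→25, 64 − 9.6 = 54.4→54) → #1F1936
30%: (37 − 11.1 = 25.9→26, 29 − 8.7 = 20.3→20, 64 − 19.2 = 44.8→45) → #1A142D
45%: (37 − 16.65 = 20.35→20, 29 − 13.05 = 15.95→16, 64 − 28.8 = 35.2→35) → #141023
60%: (37 − 22.2 = 14.8→15, 29 − 17.4 = 11.6→12, 64 − 38.4 = 25.6→26) → #0F0C1A
75%: (37 − 27.75 = 9.25→9, 29 − 21.75 = 7.25→7, 64 − 48 = 16→16) → #090710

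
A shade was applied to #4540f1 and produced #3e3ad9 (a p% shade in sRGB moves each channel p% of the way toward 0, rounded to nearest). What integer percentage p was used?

10%

#4540f1 is rgb(69, 64, 241); #3e3ad9 is rgb(62, 58, 217).
On the B channel (widest range): 217 ≈ 241 + (p/100)(0 − 241), so p ≈ 100×(217 − 241)/(0 − 241) = -2400/-241 = 9.96.
p = 10 reproduces all three channels after rounding.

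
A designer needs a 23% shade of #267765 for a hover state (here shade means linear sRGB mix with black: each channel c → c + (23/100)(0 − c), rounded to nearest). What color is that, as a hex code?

#267765 is rgb(38, 119, 101).
Per channel, c → c + 0.23(0 − c):
  R: 38 + 0.23×(0−38) = 38 − 8.74 = 29.26 → 29
  G: 119 + 0.23×(0−119) = 119 − 27.37 = 91.63 → 92
  B: 101 − 23.23 = 77.77 → 78
rgb(29, 92, 78) = #1D5C4E.

#1D5C4E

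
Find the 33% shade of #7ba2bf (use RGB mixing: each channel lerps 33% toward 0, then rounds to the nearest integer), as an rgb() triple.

rgb(82, 109, 128)

#7ba2bf is rgb(123, 162, 191).
Lerp each channel 33% toward 0:
  R: 123 + 0.33×(0−123) = 123 − 40.59 = 82.41 → 82
  G: 162 + 0.33×(0−162) = 162 − 53.46 = 108.54 → 109
  B: 191 − 63.03 = 127.97 → 128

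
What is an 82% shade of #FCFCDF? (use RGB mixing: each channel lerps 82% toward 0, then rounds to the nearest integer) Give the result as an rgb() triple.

#FCFCDF is rgb(252, 252, 223).
An 82% shade moves each channel 82% toward 0:
  R: 252 + 0.82×(0−252) = 252 − 206.64 = 45.36 → 45
  G: 252 + 0.82×(0−252) = 252 − 206.64 = 45.36 → 45
  B: 223 + 0.82×(0−223) = 223 − 182.86 = 40.14 → 40

rgb(45, 45, 40)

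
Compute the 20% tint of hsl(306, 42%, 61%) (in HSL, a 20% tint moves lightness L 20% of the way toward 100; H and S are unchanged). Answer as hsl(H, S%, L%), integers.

L moves 20% from 61 toward 100: 61 + 7.8 = 68.8 → 69.
H and S are unchanged.

hsl(306, 42%, 69%)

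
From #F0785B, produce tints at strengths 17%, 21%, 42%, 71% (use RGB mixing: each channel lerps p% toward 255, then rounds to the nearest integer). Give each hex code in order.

#F38F77, #F3947D, #F6B1A0, #FBD8CF

#F0785B is rgb(240, 120, 91).
17%: (240 + 2.55 = 242.55→243, 120 + 22.95 = 142.95→143, 91 + 27.88 = 118.88→119) → #F38F77
21%: (240 + 3.15 = 243.15→243, 120 + 28.35 = 148.35→148, 91 + 34.44 = 125.44→125) → #F3947D
42%: (240 + 6.3 = 246.3→246, 120 + 56.7 = 176.7→177, 91 + 68.88 = 159.88→160) → #F6B1A0
71%: (240 + 10.65 = 250.65→251, 120 + 95.85 = 215.85→216, 91 + 116.44 = 207.44→207) → #FBD8CF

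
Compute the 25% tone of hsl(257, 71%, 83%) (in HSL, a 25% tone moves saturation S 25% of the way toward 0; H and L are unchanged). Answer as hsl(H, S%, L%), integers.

S moves 25% from 71 toward 0: 71 − 17.75 = 53.25 → 53.
H and L are unchanged.

hsl(257, 53%, 83%)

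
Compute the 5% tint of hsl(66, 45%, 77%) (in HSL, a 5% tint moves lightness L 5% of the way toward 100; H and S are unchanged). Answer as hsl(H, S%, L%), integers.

hsl(66, 45%, 78%)

L moves 5% from 77 toward 100: 77 + 1.15 = 78.15 → 78.
H and S are unchanged.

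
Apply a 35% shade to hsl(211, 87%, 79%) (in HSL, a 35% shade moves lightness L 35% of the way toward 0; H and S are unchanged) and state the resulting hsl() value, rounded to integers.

L moves 35% from 79 toward 0: 79 − 27.65 = 51.35 → 51.
H and S are unchanged.

hsl(211, 87%, 51%)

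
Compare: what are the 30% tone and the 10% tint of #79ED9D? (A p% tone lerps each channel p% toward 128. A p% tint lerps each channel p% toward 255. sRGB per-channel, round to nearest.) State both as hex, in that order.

#79ED9D is rgb(121, 237, 157).
30% tone:
  R: 121 + 2.1 = 123.1 → 123
  G: 237 − 32.7 = 204.3 → 204
  B: 157 + 0.3×(128−157) = 157 − 8.7 = 148.3 → 148
  → #7BCC94
10% tint:
  R: 121 + 0.1×(255−121) = 121 + 13.4 = 134.4 → 134
  G: 237 + 0.1×(255−237) = 237 + 1.8 = 238.8 → 239
  B: 157 + 9.8 = 166.8 → 167
  → #86EFA7

#7BCC94, #86EFA7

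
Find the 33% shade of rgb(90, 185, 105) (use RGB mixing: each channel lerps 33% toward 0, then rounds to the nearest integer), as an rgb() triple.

rgb(60, 124, 70)

A 33% shade moves each channel 33% toward 0:
  R: 90 + 0.33×(0−90) = 90 − 29.7 = 60.3 → 60
  G: 185 + 0.33×(0−185) = 185 − 61.05 = 123.95 → 124
  B: 105 + 0.33×(0−105) = 105 − 34.65 = 70.35 → 70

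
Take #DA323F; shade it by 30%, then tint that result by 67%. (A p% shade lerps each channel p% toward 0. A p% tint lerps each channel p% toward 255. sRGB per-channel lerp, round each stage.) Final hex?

#DA323F is rgb(218, 50, 63).
Per channel, c → c + 0.3(0 − c):
  R: 218 − 65.4 = 152.6 → 153
  G: 50 − 15 = 35 → 35
  B: 63 + 0.3×(0−63) = 63 − 18.9 = 44.1 → 44
After the shade: rgb(153, 35, 44) = #99232C.
Per channel, c → c + 0.67(255 − c):
  R: 153 + 0.67×(255−153) = 153 + 68.34 = 221.34 → 221
  G: 35 + 0.67×(255−35) = 35 + 147.4 = 182.4 → 182
  B: 44 + 141.37 = 185.37 → 185
rgb(221, 182, 185) = #DDB6B9.

#DDB6B9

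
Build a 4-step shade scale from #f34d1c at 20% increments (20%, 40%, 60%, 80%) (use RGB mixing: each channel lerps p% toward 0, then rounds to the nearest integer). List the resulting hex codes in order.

#c23e16, #922e11, #611f0b, #310f06

#f34d1c is rgb(243, 77, 28).
20%: (243 − 48.6 = 194.4→194, 77 − 15.4 = 61.6→62, 28 − 5.6 = 22.4→22) → #c23e16
40%: (243 − 97.2 = 145.8→146, 77 − 30.8 = 46.2→46, 28 − 11.2 = 16.8→17) → #922e11
60%: (243 − 145.8 = 97.2→97, 77 − 46.2 = 30.8→31, 28 − 16.8 = 11.2→11) → #611f0b
80%: (243 − 194.4 = 48.6→49, 77 − 61.6 = 15.4→15, 28 − 22.4 = 5.6→6) → #310f06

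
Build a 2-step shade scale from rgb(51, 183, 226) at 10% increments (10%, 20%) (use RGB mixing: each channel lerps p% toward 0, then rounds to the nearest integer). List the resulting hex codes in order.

#2EA5CB, #2992B5

10%: (51 − 5.1 = 45.9→46, 183 − 18.3 = 164.7→165, 226 − 22.6 = 203.4→203) → #2EA5CB
20%: (51 − 10.2 = 40.8→41, 183 − 36.6 = 146.4→146, 226 − 45.2 = 180.8→181) → #2992B5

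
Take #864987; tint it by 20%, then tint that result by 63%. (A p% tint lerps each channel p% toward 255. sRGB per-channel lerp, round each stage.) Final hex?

#DBC9DB

#864987 is rgb(134, 73, 135).
Lerp each channel 20% toward 255:
  R: 134 + 0.2×(255−134) = 134 + 24.2 = 158.2 → 158
  G: 73 + 36.4 = 109.4 → 109
  B: 135 + 24 = 159 → 159
After the tint: rgb(158, 109, 159) = #9E6D9F.
Per channel, c → c + 0.63(255 − c):
  R: 158 + 61.11 = 219.11 → 219
  G: 109 + 91.98 = 200.98 → 201
  B: 159 + 60.48 = 219.48 → 219
rgb(219, 201, 219) = #DBC9DB.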